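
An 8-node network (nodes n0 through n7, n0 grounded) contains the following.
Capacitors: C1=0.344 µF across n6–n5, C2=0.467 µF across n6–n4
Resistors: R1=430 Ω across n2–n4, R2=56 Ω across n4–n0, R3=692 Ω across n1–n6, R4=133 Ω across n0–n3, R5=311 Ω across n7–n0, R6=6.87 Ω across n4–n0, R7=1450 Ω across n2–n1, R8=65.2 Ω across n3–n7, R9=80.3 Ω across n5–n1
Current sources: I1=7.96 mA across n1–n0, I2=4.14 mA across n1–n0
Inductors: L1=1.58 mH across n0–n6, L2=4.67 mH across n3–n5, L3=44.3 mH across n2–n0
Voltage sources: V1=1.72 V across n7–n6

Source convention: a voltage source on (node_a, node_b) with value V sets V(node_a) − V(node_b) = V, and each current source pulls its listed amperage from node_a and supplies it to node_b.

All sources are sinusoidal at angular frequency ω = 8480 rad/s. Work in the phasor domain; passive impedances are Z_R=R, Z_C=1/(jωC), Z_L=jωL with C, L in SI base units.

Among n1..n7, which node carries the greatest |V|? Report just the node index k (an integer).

Element admittances at ω=8480 rad/s:
  Y(C1) = 0.000+0.002917j S between n6,n5
  Y(R1) = 0.002326+0.000j S between n2,n4
  Y(C2) = 0.000+0.003960j S between n6,n4
  I1: injects 0.00796 A into n0 (from n1)
  Y(R2) = 0.01786+0.000j S between n4,n0
  Y(R3) = 0.001445+0.000j S between n1,n6
  Y(R4) = 0.007519+0.000j S between n0,n3
  Y(R5) = 0.003215+0.000j S between n7,n0
  Y(R6) = 0.1456+0.000j S between n4,n0
  I2: injects 0.00414 A into n0 (from n1)
  Y(L1) = 0.000-0.07464j S between n0,n6
  Y(L2) = 0.000-0.02525j S between n3,n5
  Y(R7) = 0.0006897+0.000j S between n2,n1
  Y(R8) = 0.01534+0.000j S between n3,n7
  Y(R9) = 0.01245+0.000j S between n5,n1
  Y(L3) = 0.000-0.002662j S between n2,n0
  V1: constraint V(n7)−V(n6) = 1.72
Assemble and solve the 8×8 MNA system:
  V(n1)=-0.3172-0.6777j  V(n2)=0.04064-0.1214j  V(n3)=0.5648-0.2463j  V(n4)=0.007758-0.002986j  V(n5)=0.6031-0.7519j  V(n6)=-0.04588-0.3038j  V(n7)=1.674-0.3038j
  i(V1)=-0.02240+0.001859j

7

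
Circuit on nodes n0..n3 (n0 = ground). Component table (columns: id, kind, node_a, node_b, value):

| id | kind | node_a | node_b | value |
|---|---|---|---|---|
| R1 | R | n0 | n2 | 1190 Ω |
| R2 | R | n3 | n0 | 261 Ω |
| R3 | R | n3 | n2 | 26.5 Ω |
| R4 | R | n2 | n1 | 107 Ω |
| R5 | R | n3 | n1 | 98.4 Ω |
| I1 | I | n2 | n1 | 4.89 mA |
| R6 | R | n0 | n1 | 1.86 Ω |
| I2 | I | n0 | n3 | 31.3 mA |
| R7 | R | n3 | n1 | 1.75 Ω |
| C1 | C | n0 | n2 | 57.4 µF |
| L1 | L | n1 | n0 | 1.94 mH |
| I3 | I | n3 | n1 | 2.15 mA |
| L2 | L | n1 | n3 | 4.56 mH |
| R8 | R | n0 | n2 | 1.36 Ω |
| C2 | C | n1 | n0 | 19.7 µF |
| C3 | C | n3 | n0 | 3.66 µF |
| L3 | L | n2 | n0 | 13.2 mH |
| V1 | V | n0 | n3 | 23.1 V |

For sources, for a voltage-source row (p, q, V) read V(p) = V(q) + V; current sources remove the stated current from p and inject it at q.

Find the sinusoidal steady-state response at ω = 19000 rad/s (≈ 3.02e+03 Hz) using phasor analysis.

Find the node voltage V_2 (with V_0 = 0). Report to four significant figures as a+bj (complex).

-0.4073+0.6066j V

MNA unknowns: 3 node voltages V₁..V_3 plus 1 source current (V1)
R1: Y=0.0008403+0.000j on G[0,2]
R2: Y=0.003831+0.000j on G[3,0]
R3: Y=0.03774+0.000j on G[3,2]
R4: Y=0.009346+0.000j on G[2,1]
R5: Y=0.01016+0.000j on G[3,1]
I1: z[2]−=0.00489, z[1]+=0.00489
R6: Y=0.5376+0.000j on G[0,1]
I2: z[0]−=0.0313, z[3]+=0.0313
R7: Y=0.5714+0.000j on G[3,1]
C1: Y=0.000+1.091j on G[0,2]
L1: Y=0.000-0.02713j on G[1,0]
I3: z[3]−=0.00215, z[1]+=0.00215
L2: Y=0.000-0.01154j on G[1,3]
R8: Y=0.7353+0.000j on G[0,2]
C2: Y=0.000+0.3743j on G[1,0]
C3: Y=0.000+0.06954j on G[3,0]
L3: Y=0.000-0.003987j on G[2,0]
V1: row V0−V3=23.1, i_V1 at 0,3
solve → V1=-10.87+3.473j, V2=-0.4073+0.6066j, V3=-23.10+0.000j
aux → i_V1=-8.128-3.508j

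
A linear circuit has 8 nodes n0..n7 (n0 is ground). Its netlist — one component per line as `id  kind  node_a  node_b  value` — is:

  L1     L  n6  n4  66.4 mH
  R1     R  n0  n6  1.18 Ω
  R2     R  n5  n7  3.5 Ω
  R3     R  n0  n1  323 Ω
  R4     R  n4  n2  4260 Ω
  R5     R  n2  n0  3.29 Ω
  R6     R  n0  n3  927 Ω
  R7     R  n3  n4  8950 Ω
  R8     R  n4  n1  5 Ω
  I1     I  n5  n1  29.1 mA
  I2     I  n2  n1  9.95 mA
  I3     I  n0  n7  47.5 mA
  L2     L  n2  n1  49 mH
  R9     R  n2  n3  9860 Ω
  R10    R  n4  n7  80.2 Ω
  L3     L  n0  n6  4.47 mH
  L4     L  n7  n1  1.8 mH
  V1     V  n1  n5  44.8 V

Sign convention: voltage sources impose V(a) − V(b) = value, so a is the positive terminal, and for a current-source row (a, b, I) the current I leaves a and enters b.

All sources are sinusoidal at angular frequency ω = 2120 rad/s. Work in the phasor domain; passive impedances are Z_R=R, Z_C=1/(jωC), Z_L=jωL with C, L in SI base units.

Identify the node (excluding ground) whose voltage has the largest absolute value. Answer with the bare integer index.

5

MNA unknowns: 7 node voltages V₁..V_7 plus 1 source current (V1)
L1: Y=0.000-0.007104j on G[6,4]
R1: Y=0.8475+0.000j on G[0,6]
R2: Y=0.2857+0.000j on G[5,7]
R3: Y=0.003096+0.000j on G[0,1]
R4: Y=0.0002347+0.000j on G[4,2]
R5: Y=0.3040+0.000j on G[2,0]
R6: Y=0.001079+0.000j on G[0,3]
R7: Y=0.0001117+0.000j on G[3,4]
R8: Y=0.2000+0.000j on G[4,1]
I1: z[5]−=0.0291, z[1]+=0.0291
I2: z[2]−=0.00995, z[1]+=0.00995
I3: z[0]−=0.0475, z[7]+=0.0475
L2: Y=0.000-0.009626j on G[2,1]
R9: Y=0.0001014+0.000j on G[2,3]
R10: Y=0.01247+0.000j on G[4,7]
L3: Y=0.000-0.1055j on G[0,6]
L4: Y=0.000-0.2621j on G[7,1]
V1: row V1−V5=44.8, i_V1 at 1,5
solve → V1=1.424+3.684j, V2=0.08507-0.04043j, V3=0.0003621+0.2069j, V4=-0.07303+2.429j, V5=-43.38+3.684j, V6=0.01993+0.003261j, V7=-22.72-17.58j
aux → i_V1=-5.874+6.076j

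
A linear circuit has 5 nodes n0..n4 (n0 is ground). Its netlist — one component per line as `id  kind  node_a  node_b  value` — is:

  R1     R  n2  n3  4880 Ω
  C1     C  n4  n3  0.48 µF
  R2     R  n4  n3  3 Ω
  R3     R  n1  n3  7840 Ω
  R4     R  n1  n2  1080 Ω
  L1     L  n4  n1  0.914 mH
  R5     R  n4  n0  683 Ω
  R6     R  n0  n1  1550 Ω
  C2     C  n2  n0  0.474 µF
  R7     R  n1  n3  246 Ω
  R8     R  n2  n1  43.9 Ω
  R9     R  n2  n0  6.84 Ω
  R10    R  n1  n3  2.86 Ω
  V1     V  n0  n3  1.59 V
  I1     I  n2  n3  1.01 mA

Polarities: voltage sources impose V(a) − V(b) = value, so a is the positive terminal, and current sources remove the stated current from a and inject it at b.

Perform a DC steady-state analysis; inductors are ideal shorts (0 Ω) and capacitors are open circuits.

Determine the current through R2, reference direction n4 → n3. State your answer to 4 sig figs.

0.01672 A

Apply KCL at each of the 4 non-ground nodes and solve the resulting linear system.
Node n1: branches {R3, R4, L1, R6, R7, R8, R10} → V_1 = -1.540
Node n2: branches {R1, R4, C2, R8, R9, I1} → V_2 = -0.2224
Node n3: branches {R1, C1, R2, R3, R7, R10, V1, I1} → V_3 = -1.590
Node n4: branches {C1, R2, L1, R5} → V_4 = -1.540
Source currents: i(L1)=-0.01447, i(V1)=-0.03577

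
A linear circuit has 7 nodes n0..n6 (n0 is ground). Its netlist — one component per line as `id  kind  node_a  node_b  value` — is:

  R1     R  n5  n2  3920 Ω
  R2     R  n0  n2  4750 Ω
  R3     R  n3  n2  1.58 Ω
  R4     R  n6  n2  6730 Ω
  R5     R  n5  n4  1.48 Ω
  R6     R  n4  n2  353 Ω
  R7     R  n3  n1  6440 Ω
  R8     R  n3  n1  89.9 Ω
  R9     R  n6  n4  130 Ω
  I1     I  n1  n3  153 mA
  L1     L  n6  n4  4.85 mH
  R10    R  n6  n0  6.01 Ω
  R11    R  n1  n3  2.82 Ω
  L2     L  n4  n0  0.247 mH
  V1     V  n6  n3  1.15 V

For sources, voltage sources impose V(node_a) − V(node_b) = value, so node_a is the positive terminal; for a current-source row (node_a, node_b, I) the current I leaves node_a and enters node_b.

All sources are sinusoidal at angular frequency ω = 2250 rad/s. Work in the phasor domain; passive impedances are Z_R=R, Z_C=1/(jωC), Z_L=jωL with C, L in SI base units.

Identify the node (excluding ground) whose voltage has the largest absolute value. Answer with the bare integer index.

Element admittances at ω=2250 rad/s:
  Y(R1) = 0.0002551+0.000j S between n5,n2
  Y(R2) = 0.0002105+0.000j S between n0,n2
  Y(R3) = 0.6329+0.000j S between n3,n2
  Y(R4) = 0.0001486+0.000j S between n6,n2
  Y(R5) = 0.6757+0.000j S between n5,n4
  Y(R6) = 0.002833+0.000j S between n4,n2
  Y(R7) = 0.0001553+0.000j S between n3,n1
  Y(R8) = 0.01112+0.000j S between n3,n1
  Y(R9) = 0.007692+0.000j S between n6,n4
  I1: injects 0.153 A into n3 (from n1)
  Y(L1) = 0.000-0.09164j S between n6,n4
  Y(R10) = 0.1664+0.000j S between n6,n0
  Y(R11) = 0.3546+0.000j S between n1,n3
  Y(L2) = 0.000-1.799j S between n4,n0
  V1: constraint V(n6)−V(n3) = 1.15
Assemble and solve the 7×7 MNA system:
  V(n1)=-1.552+0.008030j  V(n2)=-1.127+0.007982j  V(n3)=-1.134+0.008030j  V(n4)=0.0007435-0.001389j  V(n5)=0.0003177-0.001386j  V(n6)=0.01645+0.008030j
  i(V1)=-0.003891+3.061e-05j

1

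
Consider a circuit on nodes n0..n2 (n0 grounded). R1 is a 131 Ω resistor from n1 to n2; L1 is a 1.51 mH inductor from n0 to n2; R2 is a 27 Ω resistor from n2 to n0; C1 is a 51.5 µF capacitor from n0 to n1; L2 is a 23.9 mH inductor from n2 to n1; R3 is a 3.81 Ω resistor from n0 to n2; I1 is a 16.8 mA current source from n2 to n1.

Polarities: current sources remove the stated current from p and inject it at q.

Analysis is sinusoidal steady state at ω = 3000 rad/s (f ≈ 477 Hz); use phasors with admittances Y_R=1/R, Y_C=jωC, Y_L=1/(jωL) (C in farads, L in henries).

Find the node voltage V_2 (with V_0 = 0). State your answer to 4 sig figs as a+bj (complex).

MNA unknowns: 2 node voltages V₁..V_2
R1: Y=0.007634+0.000j on G[1,2]
L1: Y=0.000-0.2208j on G[0,2]
R2: Y=0.03704+0.000j on G[2,0]
C1: Y=0.000+0.1545j on G[0,1]
L2: Y=0.000-0.01395j on G[2,1]
R3: Y=0.2625+0.000j on G[0,2]
I1: z[2]−=0.0168, z[1]+=0.0168
solve → V1=0.008107-0.1141j, V2=-0.03613-0.03081j

-0.03613-0.03081j V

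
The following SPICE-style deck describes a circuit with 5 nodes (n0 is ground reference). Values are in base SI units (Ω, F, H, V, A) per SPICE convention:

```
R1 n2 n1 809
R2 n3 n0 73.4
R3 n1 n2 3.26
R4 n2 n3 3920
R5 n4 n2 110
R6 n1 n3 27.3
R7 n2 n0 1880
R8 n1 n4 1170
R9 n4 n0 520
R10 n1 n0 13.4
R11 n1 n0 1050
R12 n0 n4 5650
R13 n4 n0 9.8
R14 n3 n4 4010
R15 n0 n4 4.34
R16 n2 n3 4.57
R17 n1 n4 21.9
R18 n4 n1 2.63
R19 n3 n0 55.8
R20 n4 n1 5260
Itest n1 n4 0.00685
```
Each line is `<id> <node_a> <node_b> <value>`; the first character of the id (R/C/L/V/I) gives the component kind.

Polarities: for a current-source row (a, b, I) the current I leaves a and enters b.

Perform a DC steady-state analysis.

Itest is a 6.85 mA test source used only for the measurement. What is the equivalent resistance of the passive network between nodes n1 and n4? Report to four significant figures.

R_eq = 1.947 Ω

Apply KCL at each of the 4 non-ground nodes and solve the resulting linear system.
Node n1: branches {R1, R3, R6, R8, R10, R11, R17, R18, R20, Itest} → V_1 = -0.01023
Node n2: branches {R1, R3, R4, R5, R7, R16} → V_2 = -0.009214
Node n3: branches {R2, R4, R6, R14, R16, R19} → V_3 = -0.008322
Node n4: branches {R5, R8, R9, R12, R13, R14, R15, R17, R18, R20, Itest} → V_4 = 0.003110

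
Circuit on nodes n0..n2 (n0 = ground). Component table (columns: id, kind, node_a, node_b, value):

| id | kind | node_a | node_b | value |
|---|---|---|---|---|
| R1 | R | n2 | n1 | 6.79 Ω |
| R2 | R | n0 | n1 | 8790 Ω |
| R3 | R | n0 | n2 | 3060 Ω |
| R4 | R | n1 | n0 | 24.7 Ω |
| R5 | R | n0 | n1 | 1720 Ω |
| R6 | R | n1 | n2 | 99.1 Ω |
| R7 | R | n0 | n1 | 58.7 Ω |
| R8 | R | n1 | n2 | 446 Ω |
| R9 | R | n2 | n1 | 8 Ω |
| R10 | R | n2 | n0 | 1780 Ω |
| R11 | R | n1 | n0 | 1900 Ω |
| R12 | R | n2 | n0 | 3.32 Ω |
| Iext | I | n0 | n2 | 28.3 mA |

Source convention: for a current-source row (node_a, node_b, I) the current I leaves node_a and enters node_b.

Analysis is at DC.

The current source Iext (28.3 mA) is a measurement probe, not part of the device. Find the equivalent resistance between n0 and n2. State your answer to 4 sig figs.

MNA unknowns: 2 node voltages V₁..V_2
R1: Y=0.1473 on G[2,1]
R2: Y=0.0001138 on G[0,1]
R3: Y=0.0003268 on G[0,2]
R4: Y=0.04049 on G[1,0]
R5: Y=0.0005814 on G[0,1]
R6: Y=0.01009 on G[1,2]
R7: Y=0.01704 on G[0,1]
R8: Y=0.002242 on G[1,2]
R9: Y=0.1250 on G[2,1]
R10: Y=0.0005618 on G[2,0]
R11: Y=0.0005263 on G[1,0]
R12: Y=0.3012 on G[2,0]
Iext: z[0]−=0.0283, z[2]+=0.0283
solve → V1=0.06687, V2=0.08068

R_eq = 2.851 Ω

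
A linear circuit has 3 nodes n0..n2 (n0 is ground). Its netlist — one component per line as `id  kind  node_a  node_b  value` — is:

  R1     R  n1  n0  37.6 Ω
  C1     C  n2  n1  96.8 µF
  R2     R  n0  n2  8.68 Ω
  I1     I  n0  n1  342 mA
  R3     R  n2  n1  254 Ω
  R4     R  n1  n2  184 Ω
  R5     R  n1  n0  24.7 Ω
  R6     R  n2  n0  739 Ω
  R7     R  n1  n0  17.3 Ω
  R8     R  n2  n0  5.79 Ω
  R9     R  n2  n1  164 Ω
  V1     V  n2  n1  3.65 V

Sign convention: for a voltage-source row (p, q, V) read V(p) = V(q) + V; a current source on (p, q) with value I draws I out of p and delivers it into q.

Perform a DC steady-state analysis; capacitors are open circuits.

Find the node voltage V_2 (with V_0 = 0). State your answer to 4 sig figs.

Apply KCL at each of the 2 non-ground nodes and solve the resulting linear system.
Node n1: branches {R1, C1, I1, R3, R4, R5, R7, R9, V1} → V_1 = -1.724
Node n2: branches {C1, R2, R3, R4, R6, R8, R9, V1} → V_2 = 1.926
Source currents: i(V1)=-0.6137

1.926 V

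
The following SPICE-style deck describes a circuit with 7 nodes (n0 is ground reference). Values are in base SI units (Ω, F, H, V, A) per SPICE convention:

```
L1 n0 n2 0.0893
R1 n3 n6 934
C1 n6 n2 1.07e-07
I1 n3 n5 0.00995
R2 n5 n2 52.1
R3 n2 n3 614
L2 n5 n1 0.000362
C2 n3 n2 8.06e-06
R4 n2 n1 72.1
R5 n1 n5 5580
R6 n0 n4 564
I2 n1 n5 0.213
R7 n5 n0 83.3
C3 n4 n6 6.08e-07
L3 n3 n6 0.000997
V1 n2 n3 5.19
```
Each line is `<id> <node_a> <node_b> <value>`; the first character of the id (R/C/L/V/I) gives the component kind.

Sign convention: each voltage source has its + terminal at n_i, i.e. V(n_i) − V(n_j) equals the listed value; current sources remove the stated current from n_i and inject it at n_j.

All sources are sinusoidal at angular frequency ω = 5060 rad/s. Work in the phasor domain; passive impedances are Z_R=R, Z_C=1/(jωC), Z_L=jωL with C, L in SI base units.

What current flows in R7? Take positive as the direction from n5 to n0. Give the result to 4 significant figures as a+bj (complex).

Element admittances at ω=5060 rad/s:
  Y(L1) = 0.000-0.002213j S between n0,n2
  Y(R1) = 0.001071+0.000j S between n3,n6
  Y(C1) = 0.000+0.0005414j S between n6,n2
  I1: injects 0.00995 A into n5 (from n3)
  Y(R2) = 0.01919+0.000j S between n5,n2
  Y(R3) = 0.001629+0.000j S between n2,n3
  Y(L2) = 0.000-0.5459j S between n5,n1
  Y(C2) = 0.000+0.04078j S between n3,n2
  Y(R4) = 0.01387+0.000j S between n2,n1
  Y(R5) = 0.0001792+0.000j S between n1,n5
  Y(R6) = 0.001773+0.000j S between n0,n4
  I2: injects 0.213 A into n5 (from n1)
  Y(R7) = 0.01200+0.000j S between n5,n0
  Y(C3) = 0.000+0.003076j S between n4,n6
  Y(L3) = 0.000-0.1982j S between n3,n6
  V1: constraint V(n2)−V(n3) = 5.19
Assemble and solve the 7×7 MNA system:
  V(n1)=0.4934-0.05086j  V(n2)=0.3802+0.3015j  V(n3)=-4.810+0.3015j  V(n4)=-3.779-1.842j  V(n5)=0.5025+0.3422j  V(n6)=-4.840+0.3356j
  i(V1)=-0.005221-0.2178j

0.006032+0.004108j A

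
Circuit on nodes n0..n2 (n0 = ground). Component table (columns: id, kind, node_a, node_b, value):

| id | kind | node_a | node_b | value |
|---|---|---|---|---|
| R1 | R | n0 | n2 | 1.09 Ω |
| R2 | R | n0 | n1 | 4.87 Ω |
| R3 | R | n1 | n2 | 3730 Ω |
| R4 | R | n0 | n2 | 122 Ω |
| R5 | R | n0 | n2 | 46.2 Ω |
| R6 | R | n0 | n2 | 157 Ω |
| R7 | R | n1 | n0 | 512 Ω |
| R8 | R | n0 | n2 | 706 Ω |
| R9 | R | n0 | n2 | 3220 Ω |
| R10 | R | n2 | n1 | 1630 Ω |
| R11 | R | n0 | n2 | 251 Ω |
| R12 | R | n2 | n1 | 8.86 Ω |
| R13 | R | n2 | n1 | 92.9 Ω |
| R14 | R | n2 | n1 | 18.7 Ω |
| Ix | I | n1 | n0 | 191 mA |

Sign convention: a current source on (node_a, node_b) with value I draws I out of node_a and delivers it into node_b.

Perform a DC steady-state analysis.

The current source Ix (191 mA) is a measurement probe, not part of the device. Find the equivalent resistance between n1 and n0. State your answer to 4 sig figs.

Apply KCL at each of the 2 non-ground nodes and solve the resulting linear system.
Node n1: branches {R2, R3, R7, R10, R12, R13, R14, Ix} → V_1 = -0.5344
Node n2: branches {R1, R3, R4, R5, R6, R8, R9, R10, R11, R12, R13, R14} → V_2 = -0.08363

R_eq = 2.798 Ω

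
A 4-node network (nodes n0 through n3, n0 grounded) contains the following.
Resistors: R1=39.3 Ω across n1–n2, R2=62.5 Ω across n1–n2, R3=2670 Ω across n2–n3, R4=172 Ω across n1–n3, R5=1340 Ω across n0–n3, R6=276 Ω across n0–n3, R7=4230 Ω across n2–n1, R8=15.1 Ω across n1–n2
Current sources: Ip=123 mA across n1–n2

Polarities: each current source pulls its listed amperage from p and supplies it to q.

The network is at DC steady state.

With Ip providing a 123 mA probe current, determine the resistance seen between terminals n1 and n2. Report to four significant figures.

Element admittances at DC:
  Y(R1) = 0.02545 S between n1,n2
  Y(R2) = 0.01600 S between n1,n2
  Y(R3) = 0.0003745 S between n2,n3
  Y(R4) = 0.005814 S between n1,n3
  Y(R5) = 0.0007463 S between n0,n3
  Y(R6) = 0.003623 S between n0,n3
  Y(R7) = 0.0002364 S between n2,n1
  Y(R8) = 0.06623 S between n1,n2
  Ip: injects 0.123 A into n2 (from n1)
Assemble and solve the 3×3 MNA system:
  V(n1)=-0.06876  V(n2)=1.067  V(n3)=0.000

R_eq = 9.237 Ω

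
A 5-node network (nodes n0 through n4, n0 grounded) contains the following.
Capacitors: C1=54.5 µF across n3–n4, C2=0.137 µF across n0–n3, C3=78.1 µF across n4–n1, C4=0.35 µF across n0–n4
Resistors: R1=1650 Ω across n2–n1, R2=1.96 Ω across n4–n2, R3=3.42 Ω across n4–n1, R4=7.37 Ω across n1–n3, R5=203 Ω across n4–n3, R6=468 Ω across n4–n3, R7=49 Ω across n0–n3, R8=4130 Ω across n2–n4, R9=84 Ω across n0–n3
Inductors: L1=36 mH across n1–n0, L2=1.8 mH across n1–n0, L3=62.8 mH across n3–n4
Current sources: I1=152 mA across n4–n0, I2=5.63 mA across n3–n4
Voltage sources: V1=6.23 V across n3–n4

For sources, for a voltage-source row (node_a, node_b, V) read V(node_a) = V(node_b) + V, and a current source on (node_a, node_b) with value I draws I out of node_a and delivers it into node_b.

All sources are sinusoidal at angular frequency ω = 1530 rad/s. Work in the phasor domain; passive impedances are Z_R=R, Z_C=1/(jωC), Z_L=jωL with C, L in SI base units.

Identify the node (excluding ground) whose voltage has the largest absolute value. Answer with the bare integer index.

Apply KCL at each of the 4 non-ground nodes and solve the resulting linear system.
Node n1: branches {R1, L1, R3, R4, L2, C3} → V_1 = -0.004806-0.7210j
Node n2: branches {R1, R2, R8} → V_2 = -2.426-0.04193j
Node n3: branches {C1, C2, R4, R5, R6, R7, R9, I2, L3, V1} → V_3 = 3.802-0.04113j
Node n4: branches {C1, R2, R3, R5, R6, R8, C3, I1, I2, L3, C4, V1} → V_4 = -2.428-0.04113j
Source currents: i(V1)=-0.6890-0.5464j

3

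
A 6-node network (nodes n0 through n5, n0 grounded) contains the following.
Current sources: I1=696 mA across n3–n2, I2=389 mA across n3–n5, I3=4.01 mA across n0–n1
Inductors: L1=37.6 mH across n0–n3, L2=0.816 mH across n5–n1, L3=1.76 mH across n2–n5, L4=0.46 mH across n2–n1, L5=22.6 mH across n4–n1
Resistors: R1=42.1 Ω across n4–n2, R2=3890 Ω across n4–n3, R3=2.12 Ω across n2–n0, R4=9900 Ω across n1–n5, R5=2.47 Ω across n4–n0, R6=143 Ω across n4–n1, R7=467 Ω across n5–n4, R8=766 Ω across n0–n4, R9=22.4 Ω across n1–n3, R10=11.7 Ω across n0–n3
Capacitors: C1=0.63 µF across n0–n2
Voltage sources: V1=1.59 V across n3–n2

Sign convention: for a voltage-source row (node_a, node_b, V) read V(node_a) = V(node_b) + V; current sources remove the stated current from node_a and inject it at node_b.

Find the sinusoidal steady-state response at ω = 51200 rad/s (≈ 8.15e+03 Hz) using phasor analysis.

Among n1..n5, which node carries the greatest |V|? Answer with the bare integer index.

Element admittances at ω=51200 rad/s:
  I1: injects 0.696 A into n2 (from n3)
  Y(L1) = 0.000-0.0005194j S between n0,n3
  Y(R1) = 0.02375+0.000j S between n4,n2
  Y(R2) = 0.0002571+0.000j S between n4,n3
  Y(R3) = 0.4717+0.000j S between n2,n0
  Y(L2) = 0.000-0.02394j S between n5,n1
  Y(L3) = 0.000-0.01110j S between n2,n5
  Y(R4) = 0.0001010+0.000j S between n1,n5
  Y(R5) = 0.4049+0.000j S between n4,n0
  I2: injects 0.389 A into n5 (from n3)
  Y(R6) = 0.006993+0.000j S between n4,n1
  Y(R7) = 0.002141+0.000j S between n5,n4
  Y(L4) = 0.000-0.04246j S between n2,n1
  Y(R8) = 0.001305+0.000j S between n0,n4
  Y(C1) = 0.000+0.03226j S between n0,n2
  Y(R9) = 0.04464+0.000j S between n1,n3
  I3: injects 0.00401 A into n1 (from n0)
  Y(R10) = 0.08547+0.000j S between n0,n3
  Y(L5) = 0.000-0.0008642j S between n4,n1
  V1: constraint V(n3)−V(n2) = 1.59
Assemble and solve the 6×6 MNA system:
  V(n1)=3.220+3.052j  V(n2)=-0.2814-0.05726j  V(n3)=1.309-0.05726j  V(n4)=0.05688+0.1026j  V(n5)=2.928+13.00j
  i(V1)=-1.112+0.1444j

5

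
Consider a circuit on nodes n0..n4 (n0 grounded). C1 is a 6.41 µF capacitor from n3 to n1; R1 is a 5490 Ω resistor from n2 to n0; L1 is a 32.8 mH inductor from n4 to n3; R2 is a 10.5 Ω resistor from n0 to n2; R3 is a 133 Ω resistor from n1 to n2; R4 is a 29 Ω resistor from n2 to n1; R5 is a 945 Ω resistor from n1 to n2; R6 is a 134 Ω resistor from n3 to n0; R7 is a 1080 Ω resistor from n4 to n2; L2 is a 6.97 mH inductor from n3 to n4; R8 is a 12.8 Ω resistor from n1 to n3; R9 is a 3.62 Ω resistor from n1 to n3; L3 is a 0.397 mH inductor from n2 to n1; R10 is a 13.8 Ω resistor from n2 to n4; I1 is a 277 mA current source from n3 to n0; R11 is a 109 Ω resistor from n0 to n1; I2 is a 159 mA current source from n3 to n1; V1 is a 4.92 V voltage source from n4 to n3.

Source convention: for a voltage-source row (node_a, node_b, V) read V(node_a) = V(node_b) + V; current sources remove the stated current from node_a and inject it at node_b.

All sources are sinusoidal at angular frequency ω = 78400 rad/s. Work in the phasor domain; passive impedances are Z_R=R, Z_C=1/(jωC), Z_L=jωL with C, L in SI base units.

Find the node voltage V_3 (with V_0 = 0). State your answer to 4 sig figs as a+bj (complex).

-6.210-0.5851j V

MNA unknowns: 4 node voltages V₁..V_4 plus 1 source current (V1)
C1: Y=0.000+0.5025j on G[3,1]
R1: Y=0.0001821+0.000j on G[2,0]
L1: Y=0.000-0.0003889j on G[4,3]
R2: Y=0.09524+0.000j on G[0,2]
R3: Y=0.007519+0.000j on G[1,2]
R4: Y=0.03448+0.000j on G[2,1]
R5: Y=0.001058+0.000j on G[1,2]
R6: Y=0.007463+0.000j on G[3,0]
R7: Y=0.0009259+0.000j on G[4,2]
L2: Y=0.000-0.001830j on G[3,4]
R8: Y=0.07812+0.000j on G[1,3]
R9: Y=0.2762+0.000j on G[1,3]
L3: Y=0.000-0.03213j on G[2,1]
R10: Y=0.07246+0.000j on G[2,4]
I1: z[3]−=0.277, z[0]+=0.277
R11: Y=0.009174+0.000j on G[0,1]
I2: z[3]−=0.159, z[1]+=0.159
V1: row V4−V3=4.92, i_V1 at 4,3
solve → V1=-5.885-1.213j, V2=-1.851+0.1624j, V3=-6.210-0.5851j, V4=-1.290-0.5851j
aux → i_V1=-0.04121+0.06577j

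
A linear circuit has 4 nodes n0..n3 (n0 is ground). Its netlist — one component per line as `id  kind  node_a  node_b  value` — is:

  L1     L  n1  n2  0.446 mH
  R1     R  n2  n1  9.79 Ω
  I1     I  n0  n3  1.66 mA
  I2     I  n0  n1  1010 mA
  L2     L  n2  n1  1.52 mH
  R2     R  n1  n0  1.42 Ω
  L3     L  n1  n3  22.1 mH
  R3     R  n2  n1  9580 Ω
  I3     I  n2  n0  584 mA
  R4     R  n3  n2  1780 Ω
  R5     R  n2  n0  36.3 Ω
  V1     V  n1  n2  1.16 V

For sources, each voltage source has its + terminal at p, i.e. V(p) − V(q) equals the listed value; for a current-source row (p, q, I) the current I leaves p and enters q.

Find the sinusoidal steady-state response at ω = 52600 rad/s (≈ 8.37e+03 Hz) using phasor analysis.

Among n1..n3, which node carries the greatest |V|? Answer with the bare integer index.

Apply KCL at each of the 3 non-ground nodes and solve the resulting linear system.
Node n1: branches {L1, R1, I2, L2, R2, L3, R3, V1} → V_1 = 0.6281+0.000j
Node n2: branches {L1, R1, L2, R3, I3, R4, R5, V1} → V_2 = -0.5319+0.000j
Node n3: branches {I1, L3, R4} → V_3 = 1.165+0.8217j
Source currents: i(V1)=0.4498+0.06349j

3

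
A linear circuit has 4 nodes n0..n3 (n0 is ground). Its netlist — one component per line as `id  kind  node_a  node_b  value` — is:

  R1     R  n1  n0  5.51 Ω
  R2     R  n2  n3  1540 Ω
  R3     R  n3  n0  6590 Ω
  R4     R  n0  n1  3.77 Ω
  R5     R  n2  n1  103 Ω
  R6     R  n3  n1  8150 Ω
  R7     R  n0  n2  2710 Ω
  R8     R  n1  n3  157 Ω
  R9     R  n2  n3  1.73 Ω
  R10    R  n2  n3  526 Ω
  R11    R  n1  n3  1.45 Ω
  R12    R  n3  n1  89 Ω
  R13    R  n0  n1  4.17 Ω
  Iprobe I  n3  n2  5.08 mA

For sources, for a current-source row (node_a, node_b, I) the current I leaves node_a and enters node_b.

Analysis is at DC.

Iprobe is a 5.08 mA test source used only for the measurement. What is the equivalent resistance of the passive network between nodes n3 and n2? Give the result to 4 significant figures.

R_eq = 1.693 Ω

Apply KCL at each of the 3 non-ground nodes and solve the resulting linear system.
Node n1: branches {R1, R4, R5, R6, R8, R11, R12, R13} → V_1 = -4.529e-06
Node n2: branches {R2, R5, R7, R9, R10, Iprobe} → V_2 = 0.008477
Node n3: branches {R2, R3, R6, R8, R9, R10, R11, R12, Iprobe} → V_3 = -0.0001253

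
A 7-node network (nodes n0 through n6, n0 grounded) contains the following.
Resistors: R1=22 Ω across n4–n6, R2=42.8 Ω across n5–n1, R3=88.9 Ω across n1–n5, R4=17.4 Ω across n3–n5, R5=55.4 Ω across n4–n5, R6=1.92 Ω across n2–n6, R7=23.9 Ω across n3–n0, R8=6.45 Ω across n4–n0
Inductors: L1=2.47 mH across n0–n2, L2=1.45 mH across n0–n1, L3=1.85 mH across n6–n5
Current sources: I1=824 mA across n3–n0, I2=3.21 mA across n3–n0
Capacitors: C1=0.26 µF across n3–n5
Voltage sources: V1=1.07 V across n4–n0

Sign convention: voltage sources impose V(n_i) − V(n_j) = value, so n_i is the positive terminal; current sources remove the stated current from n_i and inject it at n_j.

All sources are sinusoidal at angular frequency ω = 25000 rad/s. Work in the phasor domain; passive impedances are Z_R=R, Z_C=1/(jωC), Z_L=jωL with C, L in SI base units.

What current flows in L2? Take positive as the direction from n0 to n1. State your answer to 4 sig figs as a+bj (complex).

0.1317-0.04587j A

MNA unknowns: 6 node voltages V₁..V_6 plus 1 source current (V1)
R1: Y=0.04545+0.000j on G[4,6]
R2: Y=0.02336+0.000j on G[5,1]
L1: Y=0.000-0.01619j on G[0,2]
L2: Y=0.000-0.02759j on G[0,1]
I1: z[3]−=0.824, z[0]+=0.824
L3: Y=0.000-0.02162j on G[6,5]
R3: Y=0.01125+0.000j on G[1,5]
R4: Y=0.05747+0.000j on G[3,5]
R5: Y=0.01805+0.000j on G[4,5]
R6: Y=0.5208+0.000j on G[2,6]
R7: Y=0.04184+0.000j on G[3,0]
I2: z[3]−=0.00321, z[0]+=0.00321
R8: Y=0.1550+0.000j on G[4,0]
C1: Y=0.000+0.006500j on G[3,5]
V1: row V4−V0=1.07, i_V1 at 4,0
solve → V1=-1.663-4.773j, V2=-1.635+1.207j, V3=-11.37-1.608j, V4=1.070+0.000j, V5=-5.467-3.447j, V6=-1.598+1.258j
aux → i_V1=-0.4051-0.005062j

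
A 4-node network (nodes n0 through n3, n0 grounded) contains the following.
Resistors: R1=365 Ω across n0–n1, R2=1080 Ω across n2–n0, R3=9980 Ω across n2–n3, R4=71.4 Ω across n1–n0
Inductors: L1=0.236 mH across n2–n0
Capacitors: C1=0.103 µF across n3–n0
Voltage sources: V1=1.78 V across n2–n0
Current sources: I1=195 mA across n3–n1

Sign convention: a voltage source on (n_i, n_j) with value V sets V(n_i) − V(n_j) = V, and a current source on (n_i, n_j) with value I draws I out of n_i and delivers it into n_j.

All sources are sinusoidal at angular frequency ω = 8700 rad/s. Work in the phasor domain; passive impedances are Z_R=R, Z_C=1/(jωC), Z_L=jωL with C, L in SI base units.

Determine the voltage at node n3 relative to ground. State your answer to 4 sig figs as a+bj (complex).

-24.01+214.7j V

Element admittances at ω=8700 rad/s:
  Y(R1) = 0.002740+0.000j S between n0,n1
  Y(R2) = 0.0009259+0.000j S between n2,n0
  Y(R3) = 0.0001002+0.000j S between n2,n3
  Y(L1) = 0.000-0.4870j S between n2,n0
  Y(R4) = 0.01401+0.000j S between n1,n0
  Y(C1) = 0.000+0.0008961j S between n3,n0
  V1: constraint V(n2)−V(n0) = 1.78
  I1: injects 0.195 A into n1 (from n3)
Assemble and solve the 4×4 MNA system:
  V(n1)=11.65+0.000j  V(n2)=1.780+0.000j  V(n3)=-24.01+214.7j
  i(V1)=-0.004232+0.8885j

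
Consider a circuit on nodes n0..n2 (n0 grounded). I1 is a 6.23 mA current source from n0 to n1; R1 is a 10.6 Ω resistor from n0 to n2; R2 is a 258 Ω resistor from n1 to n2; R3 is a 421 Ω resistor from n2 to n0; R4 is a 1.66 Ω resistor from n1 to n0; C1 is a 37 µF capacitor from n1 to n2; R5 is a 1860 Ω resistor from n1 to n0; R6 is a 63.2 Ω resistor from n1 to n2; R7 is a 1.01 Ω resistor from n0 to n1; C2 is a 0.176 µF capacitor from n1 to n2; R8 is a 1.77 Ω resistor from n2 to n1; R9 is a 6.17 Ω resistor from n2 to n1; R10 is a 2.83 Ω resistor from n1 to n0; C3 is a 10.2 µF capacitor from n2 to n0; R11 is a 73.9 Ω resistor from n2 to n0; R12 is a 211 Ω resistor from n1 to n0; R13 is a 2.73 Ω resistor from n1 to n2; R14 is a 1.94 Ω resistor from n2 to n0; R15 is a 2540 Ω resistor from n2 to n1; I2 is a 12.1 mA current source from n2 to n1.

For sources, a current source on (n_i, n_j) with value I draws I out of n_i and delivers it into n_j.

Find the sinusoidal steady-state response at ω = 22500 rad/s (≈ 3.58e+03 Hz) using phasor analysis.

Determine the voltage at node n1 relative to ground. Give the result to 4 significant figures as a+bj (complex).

Element admittances at ω=22500 rad/s:
  I1: injects 0.00623 A into n1 (from n0)
  Y(R1) = 0.09434+0.000j S between n0,n2
  Y(R2) = 0.003876+0.000j S between n1,n2
  Y(R3) = 0.002375+0.000j S between n2,n0
  Y(R4) = 0.6024+0.000j S between n1,n0
  Y(C1) = 0.000+0.8325j S between n1,n2
  Y(R5) = 0.0005376+0.000j S between n1,n0
  Y(R6) = 0.01582+0.000j S between n1,n2
  Y(R7) = 0.9901+0.000j S between n0,n1
  Y(C2) = 0.000+0.003960j S between n1,n2
  Y(R8) = 0.5650+0.000j S between n2,n1
  Y(R9) = 0.1621+0.000j S between n2,n1
  Y(R10) = 0.3534+0.000j S between n1,n0
  Y(C3) = 0.000+0.2295j S between n2,n0
  Y(R11) = 0.01353+0.000j S between n2,n0
  Y(R12) = 0.004739+0.000j S between n1,n0
  Y(R13) = 0.3663+0.000j S between n1,n2
  Y(R14) = 0.5155+0.000j S between n2,n0
  Y(R15) = 0.0003937+0.000j S between n2,n1
  I2: injects 0.0121 A into n1 (from n2)
Assemble and solve the 2×2 MNA system:
  V(n1)=0.004223-0.0006807j  V(n2)=-0.002144+0.002909j

0.004223-0.0006807j V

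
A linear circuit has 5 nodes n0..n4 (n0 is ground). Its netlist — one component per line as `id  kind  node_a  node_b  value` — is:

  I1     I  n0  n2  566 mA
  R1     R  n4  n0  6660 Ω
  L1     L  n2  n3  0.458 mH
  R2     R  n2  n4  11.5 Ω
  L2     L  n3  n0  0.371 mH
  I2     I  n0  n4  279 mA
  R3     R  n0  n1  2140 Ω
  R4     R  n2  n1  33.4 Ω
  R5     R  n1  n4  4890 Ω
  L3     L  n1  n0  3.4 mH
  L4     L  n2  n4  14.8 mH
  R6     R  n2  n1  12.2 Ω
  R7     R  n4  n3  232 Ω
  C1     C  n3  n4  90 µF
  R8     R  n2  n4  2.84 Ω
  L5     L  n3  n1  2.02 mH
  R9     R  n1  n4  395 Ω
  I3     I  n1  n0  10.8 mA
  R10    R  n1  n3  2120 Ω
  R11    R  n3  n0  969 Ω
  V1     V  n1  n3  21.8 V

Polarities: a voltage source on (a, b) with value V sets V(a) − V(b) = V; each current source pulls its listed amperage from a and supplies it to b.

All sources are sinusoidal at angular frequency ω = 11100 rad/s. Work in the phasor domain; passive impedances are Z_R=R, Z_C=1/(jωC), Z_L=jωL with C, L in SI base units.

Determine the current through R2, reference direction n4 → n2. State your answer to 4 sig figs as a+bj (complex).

-0.4420-0.2465j A

Apply KCL at each of the 4 non-ground nodes and solve the resulting linear system.
Node n1: branches {R3, R4, R5, L3, R6, L5, R9, I3, R10, V1} → V_1 = 19.67+3.072j
Node n2: branches {I1, L1, R2, R4, L4, R6, R8} → V_2 = 4.189+3.326j
Node n3: branches {L1, L2, R7, C1, L5, R10, R11, V1} → V_3 = -2.127+3.072j
Node n4: branches {R1, R2, I2, R5, L4, R7, C1, R8, R9} → V_4 = -0.8941+0.4903j
Source currents: i(V1)=-1.901+1.513j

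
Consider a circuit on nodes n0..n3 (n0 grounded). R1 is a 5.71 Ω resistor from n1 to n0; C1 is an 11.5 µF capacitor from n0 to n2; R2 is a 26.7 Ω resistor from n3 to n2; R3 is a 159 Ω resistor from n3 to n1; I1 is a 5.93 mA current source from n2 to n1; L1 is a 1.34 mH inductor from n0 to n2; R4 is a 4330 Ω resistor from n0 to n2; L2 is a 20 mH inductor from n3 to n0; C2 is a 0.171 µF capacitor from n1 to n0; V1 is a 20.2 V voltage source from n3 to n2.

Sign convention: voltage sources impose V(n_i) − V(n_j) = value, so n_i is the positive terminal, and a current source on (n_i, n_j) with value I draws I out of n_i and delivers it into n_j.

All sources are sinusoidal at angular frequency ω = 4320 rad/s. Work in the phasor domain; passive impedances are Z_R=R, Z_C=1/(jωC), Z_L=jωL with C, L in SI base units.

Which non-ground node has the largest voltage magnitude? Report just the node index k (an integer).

3

Apply KCL at each of the 3 non-ground nodes and solve the resulting linear system.
Node n1: branches {R1, R3, I1, C2} → V_1 = 0.6712-0.03290j
Node n2: branches {C1, R2, I1, L1, R4, V1} → V_2 = -1.777-0.8702j
Node n3: branches {R2, R3, L2, V1} → V_3 = 18.42-0.8702j
Source currents: i(V1)=-0.8581+0.2185j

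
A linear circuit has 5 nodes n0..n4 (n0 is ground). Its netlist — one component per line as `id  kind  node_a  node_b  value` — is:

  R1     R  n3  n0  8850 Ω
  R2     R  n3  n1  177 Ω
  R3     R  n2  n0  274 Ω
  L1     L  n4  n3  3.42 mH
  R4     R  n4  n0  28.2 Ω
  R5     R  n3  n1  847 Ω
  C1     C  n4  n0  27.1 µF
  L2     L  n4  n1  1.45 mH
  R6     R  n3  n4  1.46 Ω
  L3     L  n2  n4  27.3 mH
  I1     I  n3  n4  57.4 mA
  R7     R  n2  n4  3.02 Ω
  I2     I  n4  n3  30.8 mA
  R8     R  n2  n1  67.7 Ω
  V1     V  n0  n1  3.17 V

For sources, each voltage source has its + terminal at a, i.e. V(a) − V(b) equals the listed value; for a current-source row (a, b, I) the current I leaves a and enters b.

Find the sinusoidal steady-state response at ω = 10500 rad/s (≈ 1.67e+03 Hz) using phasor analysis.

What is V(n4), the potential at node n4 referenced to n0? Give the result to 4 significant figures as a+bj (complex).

Apply KCL at each of the 4 non-ground nodes and solve the resulting linear system.
Node n1: branches {R2, R5, L2, R8, V1} → V_1 = -3.170+0.000j
Node n2: branches {R3, L3, R7, R8} → V_2 = 0.6331+0.4913j
Node n3: branches {R1, R2, L1, R5, R6, I1, I2} → V_3 = 0.7318+0.5122j
Node n4: branches {L1, R4, C1, L2, R6, L3, I1, R7, I2} → V_4 = 0.8094+0.5205j
Source currents: i(V1)=-0.1170+0.2506j

0.8094+0.5205j V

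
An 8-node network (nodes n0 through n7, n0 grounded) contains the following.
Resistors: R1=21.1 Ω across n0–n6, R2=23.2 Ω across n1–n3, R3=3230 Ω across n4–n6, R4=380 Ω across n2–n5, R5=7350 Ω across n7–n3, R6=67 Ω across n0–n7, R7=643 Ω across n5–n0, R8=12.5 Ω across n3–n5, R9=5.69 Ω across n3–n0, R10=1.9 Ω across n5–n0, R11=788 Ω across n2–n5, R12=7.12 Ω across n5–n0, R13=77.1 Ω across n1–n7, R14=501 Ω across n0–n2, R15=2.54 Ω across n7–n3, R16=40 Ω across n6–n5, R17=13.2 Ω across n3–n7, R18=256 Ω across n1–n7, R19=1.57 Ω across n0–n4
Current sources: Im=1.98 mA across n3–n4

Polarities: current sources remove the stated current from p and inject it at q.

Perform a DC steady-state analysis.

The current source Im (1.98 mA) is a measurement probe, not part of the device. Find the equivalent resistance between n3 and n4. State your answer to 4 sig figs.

Element admittances at DC:
  Y(R1) = 0.04739 S between n0,n6
  Y(R2) = 0.04310 S between n1,n3
  Y(R3) = 0.0003096 S between n4,n6
  Y(R4) = 0.002632 S between n2,n5
  Y(R5) = 0.0001361 S between n7,n3
  Y(R6) = 0.01493 S between n0,n7
  Y(R7) = 0.001555 S between n5,n0
  Y(R8) = 0.08000 S between n3,n5
  Y(R9) = 0.1757 S between n3,n0
  Y(R10) = 0.5263 S between n5,n0
  Y(R11) = 0.001269 S between n2,n5
  Y(R12) = 0.1404 S between n5,n0
  Y(R13) = 0.01297 S between n1,n7
  Y(R14) = 0.001996 S between n0,n2
  Y(R15) = 0.3937 S between n7,n3
  Y(R16) = 0.02500 S between n6,n5
  Y(R17) = 0.07576 S between n3,n7
  Y(R18) = 0.003906 S between n1,n7
  Y(R19) = 0.6369 S between n0,n4
  Im: injects 0.00198 A into n4 (from n3)
Assemble and solve the 7×7 MNA system:
  V(n1)=-0.007497  V(n2)=-0.0005220  V(n3)=-0.007561  V(n4)=0.003107  V(n5)=-0.0007892  V(n6)=-0.0002581  V(n7)=-0.007334

R_eq = 5.388 Ω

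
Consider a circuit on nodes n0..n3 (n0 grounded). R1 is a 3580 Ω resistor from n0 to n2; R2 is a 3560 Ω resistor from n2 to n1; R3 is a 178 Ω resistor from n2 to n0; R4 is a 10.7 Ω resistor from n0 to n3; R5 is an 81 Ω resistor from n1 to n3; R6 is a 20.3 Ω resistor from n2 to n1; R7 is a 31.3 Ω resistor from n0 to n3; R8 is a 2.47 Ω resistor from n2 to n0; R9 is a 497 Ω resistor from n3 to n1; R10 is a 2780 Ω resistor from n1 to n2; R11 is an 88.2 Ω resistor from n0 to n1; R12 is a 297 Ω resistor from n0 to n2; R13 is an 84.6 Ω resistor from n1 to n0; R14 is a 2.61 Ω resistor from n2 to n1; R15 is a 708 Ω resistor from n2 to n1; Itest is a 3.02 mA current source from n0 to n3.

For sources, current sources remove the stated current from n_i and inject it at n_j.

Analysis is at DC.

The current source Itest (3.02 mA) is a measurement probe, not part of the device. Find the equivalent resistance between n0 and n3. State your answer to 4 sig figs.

R_eq = 7.197 Ω

Apply KCL at each of the 3 non-ground nodes and solve the resulting linear system.
Node n1: branches {R2, R5, R6, R9, R10, R11, R13, R14, R15} → V_1 = 0.001251
Node n2: branches {R1, R2, R3, R6, R8, R10, R12, R14, R15} → V_2 = 0.0006403
Node n3: branches {R4, R5, R7, R9, Itest} → V_3 = 0.02174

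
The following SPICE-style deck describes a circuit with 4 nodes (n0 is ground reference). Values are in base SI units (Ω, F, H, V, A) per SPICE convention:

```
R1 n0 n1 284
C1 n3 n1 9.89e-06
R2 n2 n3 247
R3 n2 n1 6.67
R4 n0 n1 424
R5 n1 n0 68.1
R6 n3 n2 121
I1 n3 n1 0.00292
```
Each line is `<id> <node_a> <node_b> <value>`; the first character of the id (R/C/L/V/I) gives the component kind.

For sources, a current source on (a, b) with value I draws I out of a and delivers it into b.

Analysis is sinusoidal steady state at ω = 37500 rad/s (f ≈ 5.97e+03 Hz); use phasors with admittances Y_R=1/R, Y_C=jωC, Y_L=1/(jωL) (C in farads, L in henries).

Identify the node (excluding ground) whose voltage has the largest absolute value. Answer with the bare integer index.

Element admittances at ω=37500 rad/s:
  Y(R1) = 0.003521+0.000j S between n0,n1
  Y(C1) = 0.000+0.3709j S between n3,n1
  Y(R2) = 0.004049+0.000j S between n2,n3
  Y(R3) = 0.1499+0.000j S between n2,n1
  Y(R4) = 0.002358+0.000j S between n0,n1
  Y(R5) = 0.01468+0.000j S between n1,n0
  Y(R6) = 0.008264+0.000j S between n3,n2
  I1: injects 0.00292 A into n1 (from n3)
Assemble and solve the 3×3 MNA system:
  V(n1)=0.000+0.000j  V(n2)=-1.832e-05+0.0005970j  V(n3)=-0.0002413+0.007866j

3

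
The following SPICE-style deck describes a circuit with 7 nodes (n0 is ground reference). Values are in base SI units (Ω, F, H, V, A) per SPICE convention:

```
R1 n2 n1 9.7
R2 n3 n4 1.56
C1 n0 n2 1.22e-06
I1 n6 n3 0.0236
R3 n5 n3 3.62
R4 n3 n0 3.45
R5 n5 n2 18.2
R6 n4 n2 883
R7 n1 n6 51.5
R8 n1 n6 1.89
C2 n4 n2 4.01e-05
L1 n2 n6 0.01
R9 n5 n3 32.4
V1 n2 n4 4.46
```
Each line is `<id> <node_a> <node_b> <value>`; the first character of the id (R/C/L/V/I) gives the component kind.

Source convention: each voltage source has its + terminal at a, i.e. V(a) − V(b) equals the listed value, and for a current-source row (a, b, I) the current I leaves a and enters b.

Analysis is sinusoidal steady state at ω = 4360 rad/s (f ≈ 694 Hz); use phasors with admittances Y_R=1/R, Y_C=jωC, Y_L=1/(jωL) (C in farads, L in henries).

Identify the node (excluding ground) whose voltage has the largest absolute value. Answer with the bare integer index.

Apply KCL at each of the 6 non-ground nodes and solve the resulting linear system.
Node n1: branches {R1, R7, R8} → V_1 = 3.907-0.1640j
Node n2: branches {R1, C1, R5, R6, C2, L1, V1} → V_2 = 4.121-0.1075j
Node n3: branches {R2, I1, R3, R4, R9} → V_3 = -0.001973-0.07562j
Node n4: branches {R2, R6, C2, V1} → V_4 = -0.3394-0.1075j
Node n5: branches {R3, R5, R9} → V_5 = 0.6237-0.08046j
Node n6: branches {I1, R7, R8, L1} → V_6 = 3.866-0.1747j
Source currents: i(V1)=-0.2214-0.8002j

2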